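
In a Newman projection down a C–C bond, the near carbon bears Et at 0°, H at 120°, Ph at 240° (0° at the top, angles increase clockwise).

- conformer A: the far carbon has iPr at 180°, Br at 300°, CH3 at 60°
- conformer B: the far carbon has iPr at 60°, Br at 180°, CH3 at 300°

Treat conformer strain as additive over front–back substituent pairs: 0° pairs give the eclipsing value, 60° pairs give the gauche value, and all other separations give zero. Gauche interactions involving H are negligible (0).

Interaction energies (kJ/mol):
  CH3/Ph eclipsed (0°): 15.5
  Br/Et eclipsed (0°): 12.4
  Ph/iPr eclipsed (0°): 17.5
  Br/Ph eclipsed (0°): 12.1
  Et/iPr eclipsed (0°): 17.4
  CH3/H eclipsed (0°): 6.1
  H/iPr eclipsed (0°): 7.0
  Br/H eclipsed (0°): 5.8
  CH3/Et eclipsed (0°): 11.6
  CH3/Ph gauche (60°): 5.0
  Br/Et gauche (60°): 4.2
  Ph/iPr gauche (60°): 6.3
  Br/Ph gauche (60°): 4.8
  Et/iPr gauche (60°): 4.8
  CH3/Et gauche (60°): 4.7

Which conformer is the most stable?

A (staggered): Et–Br gauche, Et–CH3 gauche, Ph–iPr gauche, Ph–Br gauche; 4.2 + 4.7 + 6.3 + 4.8 = 20.0 kJ/mol.
B (staggered): Et–iPr gauche, Et–CH3 gauche, Ph–Br gauche, Ph–CH3 gauche; 4.8 + 4.7 + 4.8 + 5.0 = 19.3 kJ/mol.
B has the lowest total (19.3 kJ/mol).

B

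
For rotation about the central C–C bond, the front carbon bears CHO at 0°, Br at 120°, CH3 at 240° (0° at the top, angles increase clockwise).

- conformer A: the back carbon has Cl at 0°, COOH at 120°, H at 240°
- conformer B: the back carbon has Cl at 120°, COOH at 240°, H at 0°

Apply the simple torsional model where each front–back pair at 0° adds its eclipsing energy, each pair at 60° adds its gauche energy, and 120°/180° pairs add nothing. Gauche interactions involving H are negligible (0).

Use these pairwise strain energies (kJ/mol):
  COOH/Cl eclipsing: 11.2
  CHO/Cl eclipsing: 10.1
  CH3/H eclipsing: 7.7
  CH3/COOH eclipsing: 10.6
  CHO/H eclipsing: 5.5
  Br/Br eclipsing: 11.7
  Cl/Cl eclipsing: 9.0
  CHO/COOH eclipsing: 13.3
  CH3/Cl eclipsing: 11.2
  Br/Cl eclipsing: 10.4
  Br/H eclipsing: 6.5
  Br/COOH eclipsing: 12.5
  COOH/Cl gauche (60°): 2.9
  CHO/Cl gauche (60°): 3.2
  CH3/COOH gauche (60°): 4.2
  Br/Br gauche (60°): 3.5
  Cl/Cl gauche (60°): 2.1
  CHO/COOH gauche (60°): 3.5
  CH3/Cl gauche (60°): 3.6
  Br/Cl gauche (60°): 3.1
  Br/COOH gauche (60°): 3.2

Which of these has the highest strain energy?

A (eclipsed): CHO(0°)/Cl(0°) eclipsed 10.1; Br(120°)/COOH(120°) eclipsed 12.5; CH3(240°)/H(240°) eclipsed 7.7 → 30.3 kJ/mol.
B (eclipsed): CHO(0°)/H(0°) eclipsed 5.5; Br(120°)/Cl(120°) eclipsed 10.4; CH3(240°)/COOH(240°) eclipsed 10.6 → 26.5 kJ/mol.
A has the highest total (30.3 kJ/mol).

A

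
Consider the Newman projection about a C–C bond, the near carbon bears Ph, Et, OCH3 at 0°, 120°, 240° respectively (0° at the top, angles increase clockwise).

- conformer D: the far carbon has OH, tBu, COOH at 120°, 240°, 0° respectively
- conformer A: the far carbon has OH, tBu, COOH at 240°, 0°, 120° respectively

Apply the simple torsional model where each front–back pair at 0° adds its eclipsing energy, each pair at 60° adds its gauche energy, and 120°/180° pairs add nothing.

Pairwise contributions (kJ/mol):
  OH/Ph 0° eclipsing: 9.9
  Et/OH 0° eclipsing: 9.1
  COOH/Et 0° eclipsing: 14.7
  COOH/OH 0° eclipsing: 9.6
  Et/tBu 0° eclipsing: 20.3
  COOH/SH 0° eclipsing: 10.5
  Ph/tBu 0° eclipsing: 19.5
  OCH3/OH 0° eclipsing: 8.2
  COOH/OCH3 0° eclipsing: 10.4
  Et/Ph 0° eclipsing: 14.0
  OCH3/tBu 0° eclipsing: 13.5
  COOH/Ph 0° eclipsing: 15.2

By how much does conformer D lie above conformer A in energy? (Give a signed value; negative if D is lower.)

-4.6 kJ/mol

D (eclipsed): Ph(0°)/COOH(0°) eclipsed 15.2; Et(120°)/OH(120°) eclipsed 9.1; OCH3(240°)/tBu(240°) eclipsed 13.5 → 37.8 kJ/mol.
A (eclipsed): Ph(0°)/tBu(0°) eclipsed 19.5; Et(120°)/COOH(120°) eclipsed 14.7; OCH3(240°)/OH(240°) eclipsed 8.2 → 42.4 kJ/mol.
E(D) − E(A) = 37.8 − 42.4 = -4.6 kJ/mol.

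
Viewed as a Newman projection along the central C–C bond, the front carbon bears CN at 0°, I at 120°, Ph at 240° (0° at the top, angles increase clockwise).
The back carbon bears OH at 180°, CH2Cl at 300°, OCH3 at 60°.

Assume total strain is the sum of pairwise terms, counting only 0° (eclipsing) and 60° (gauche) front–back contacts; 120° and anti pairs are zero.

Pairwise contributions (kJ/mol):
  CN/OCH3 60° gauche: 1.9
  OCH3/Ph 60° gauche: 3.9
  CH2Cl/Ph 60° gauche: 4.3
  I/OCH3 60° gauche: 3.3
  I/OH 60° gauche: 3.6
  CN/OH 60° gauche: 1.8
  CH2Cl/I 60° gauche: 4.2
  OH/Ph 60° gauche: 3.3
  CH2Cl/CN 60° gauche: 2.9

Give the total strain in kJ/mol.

19.3 kJ/mol

This conformer (staggered): CN–CH2Cl gauche, CN–OCH3 gauche, I–OH gauche, I–OCH3 gauche, Ph–OH gauche, Ph–CH2Cl gauche; 2.9 + 1.9 + 3.6 + 3.3 + 3.3 + 4.3 = 19.3 kJ/mol.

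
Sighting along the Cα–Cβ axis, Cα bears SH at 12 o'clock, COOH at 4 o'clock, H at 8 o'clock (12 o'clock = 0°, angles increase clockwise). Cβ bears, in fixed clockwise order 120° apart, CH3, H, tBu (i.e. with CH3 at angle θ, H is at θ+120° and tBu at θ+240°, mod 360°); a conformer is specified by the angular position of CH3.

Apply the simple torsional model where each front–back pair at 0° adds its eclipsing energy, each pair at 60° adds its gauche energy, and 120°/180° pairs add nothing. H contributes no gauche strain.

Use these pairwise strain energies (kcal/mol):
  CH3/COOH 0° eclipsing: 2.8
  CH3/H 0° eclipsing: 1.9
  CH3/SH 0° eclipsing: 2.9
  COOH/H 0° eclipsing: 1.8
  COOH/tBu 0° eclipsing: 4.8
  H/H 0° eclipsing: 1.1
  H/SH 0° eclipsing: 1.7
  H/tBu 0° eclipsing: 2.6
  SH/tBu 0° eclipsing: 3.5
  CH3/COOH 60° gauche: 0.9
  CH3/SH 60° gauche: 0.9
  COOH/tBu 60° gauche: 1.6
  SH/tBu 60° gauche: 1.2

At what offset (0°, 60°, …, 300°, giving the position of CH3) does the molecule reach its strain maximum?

240°

CH3 at 0° (eclipsed): SH(0°)/CH3(0°) eclipsed 2.9; COOH(120°)/H(120°) eclipsed 1.8; H(240°)/tBu(240°) eclipsed 2.6 → 7.3 kcal/mol.
CH3 at 60° (staggered): SH(0°)/CH3(60°) gauche 0.9; SH(0°)/tBu(300°) gauche 1.2; COOH(120°)/CH3(60°) gauche 0.9 → 3.0 kcal/mol.
CH3 at 120° (eclipsed): SH(0°)/tBu(0°) eclipsed 3.5; COOH(120°)/CH3(120°) eclipsed 2.8; H(240°)/H(240°) eclipsed 1.1 → 7.4 kcal/mol.
CH3 at 180° (staggered): SH(0°)/tBu(60°) gauche 1.2; COOH(120°)/CH3(180°) gauche 0.9; COOH(120°)/tBu(60°) gauche 1.6 → 3.7 kcal/mol.
CH3 at 240° (eclipsed): SH(0°)/H(0°) eclipsed 1.7; COOH(120°)/tBu(120°) eclipsed 4.8; H(240°)/CH3(240°) eclipsed 1.9 → 8.4 kcal/mol.
CH3 at 300° (staggered): SH(0°)/CH3(300°) gauche 0.9; COOH(120°)/tBu(180°) gauche 1.6 → 2.5 kcal/mol.
The maximum (8.4 kcal/mol) occurs with CH3 at 240°.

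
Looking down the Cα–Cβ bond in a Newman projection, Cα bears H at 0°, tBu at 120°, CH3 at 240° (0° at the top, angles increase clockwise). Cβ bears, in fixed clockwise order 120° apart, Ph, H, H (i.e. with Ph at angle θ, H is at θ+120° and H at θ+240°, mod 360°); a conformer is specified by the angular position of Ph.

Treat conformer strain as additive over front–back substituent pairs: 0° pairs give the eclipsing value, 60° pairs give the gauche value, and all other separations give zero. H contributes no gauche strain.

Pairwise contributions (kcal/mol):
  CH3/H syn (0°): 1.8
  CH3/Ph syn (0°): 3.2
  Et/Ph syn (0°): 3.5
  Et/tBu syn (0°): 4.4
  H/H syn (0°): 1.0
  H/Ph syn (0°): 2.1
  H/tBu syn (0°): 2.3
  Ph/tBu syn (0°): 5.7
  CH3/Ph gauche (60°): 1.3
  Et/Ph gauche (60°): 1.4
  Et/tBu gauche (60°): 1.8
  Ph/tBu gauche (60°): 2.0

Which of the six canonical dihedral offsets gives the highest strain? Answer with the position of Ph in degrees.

Ph at 0° (eclipsed): H–Ph eclipsed, tBu–H eclipsed, CH3–H eclipsed; 2.1 + 2.3 + 1.8 = 6.2 kcal/mol.
Ph at 60° (staggered): tBu–Ph gauche; 2.0 = 2.0 kcal/mol.
Ph at 120° (eclipsed): H–H eclipsed, tBu–Ph eclipsed, CH3–H eclipsed; 1.0 + 5.7 + 1.8 = 8.5 kcal/mol.
Ph at 180° (staggered): tBu–Ph gauche, CH3–Ph gauche; 2.0 + 1.3 = 3.3 kcal/mol.
Ph at 240° (eclipsed): H–H eclipsed, tBu–H eclipsed, CH3–Ph eclipsed; 1.0 + 2.3 + 3.2 = 6.5 kcal/mol.
Ph at 300° (staggered): CH3–Ph gauche; 1.3 = 1.3 kcal/mol.
The maximum (8.5 kcal/mol) occurs with Ph at 120°.

120°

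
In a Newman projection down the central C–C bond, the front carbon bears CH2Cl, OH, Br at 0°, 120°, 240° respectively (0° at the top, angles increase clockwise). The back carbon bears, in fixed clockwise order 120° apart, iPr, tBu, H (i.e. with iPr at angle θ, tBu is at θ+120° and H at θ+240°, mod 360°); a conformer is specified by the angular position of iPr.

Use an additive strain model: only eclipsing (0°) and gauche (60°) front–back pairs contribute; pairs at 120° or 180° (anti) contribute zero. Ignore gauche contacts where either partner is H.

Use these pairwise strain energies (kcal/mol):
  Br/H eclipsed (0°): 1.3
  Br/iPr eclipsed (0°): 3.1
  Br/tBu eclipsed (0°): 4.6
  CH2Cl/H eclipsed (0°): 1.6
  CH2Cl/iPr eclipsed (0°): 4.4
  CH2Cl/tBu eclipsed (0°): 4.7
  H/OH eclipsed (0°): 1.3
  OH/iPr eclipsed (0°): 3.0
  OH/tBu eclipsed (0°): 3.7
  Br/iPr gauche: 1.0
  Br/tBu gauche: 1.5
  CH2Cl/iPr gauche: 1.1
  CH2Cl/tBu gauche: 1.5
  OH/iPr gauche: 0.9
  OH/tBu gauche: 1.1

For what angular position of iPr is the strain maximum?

iPr at 0° is eclipsed. CH2Cl at 0° is eclipsed with iPr at 0° (4.4); OH at 120° is eclipsed with tBu at 120° (3.7); Br at 240° is eclipsed with H at 240° (1.3). Total 9.4 kcal/mol.
iPr at 60° is staggered. CH2Cl at 0° is gauche with iPr at 60° (1.1); OH at 120° is gauche with iPr at 60° (0.9); OH at 120° is gauche with tBu at 180° (1.1); Br at 240° is gauche with tBu at 180° (1.5). Total 4.6 kcal/mol.
iPr at 120° is eclipsed. CH2Cl at 0° is eclipsed with H at 0° (1.6); OH at 120° is eclipsed with iPr at 120° (3.0); Br at 240° is eclipsed with tBu at 240° (4.6). Total 9.2 kcal/mol.
iPr at 180° is staggered. CH2Cl at 0° is gauche with tBu at 300° (1.5); OH at 120° is gauche with iPr at 180° (0.9); Br at 240° is gauche with iPr at 180° (1.0); Br at 240° is gauche with tBu at 300° (1.5). Total 4.9 kcal/mol.
iPr at 240° is eclipsed. CH2Cl at 0° is eclipsed with tBu at 0° (4.7); OH at 120° is eclipsed with H at 120° (1.3); Br at 240° is eclipsed with iPr at 240° (3.1). Total 9.1 kcal/mol.
iPr at 300° is staggered. CH2Cl at 0° is gauche with iPr at 300° (1.1); CH2Cl at 0° is gauche with tBu at 60° (1.5); OH at 120° is gauche with tBu at 60° (1.1); Br at 240° is gauche with iPr at 300° (1.0). Total 4.7 kcal/mol.
The maximum (9.4 kcal/mol) occurs with iPr at 0°.

0°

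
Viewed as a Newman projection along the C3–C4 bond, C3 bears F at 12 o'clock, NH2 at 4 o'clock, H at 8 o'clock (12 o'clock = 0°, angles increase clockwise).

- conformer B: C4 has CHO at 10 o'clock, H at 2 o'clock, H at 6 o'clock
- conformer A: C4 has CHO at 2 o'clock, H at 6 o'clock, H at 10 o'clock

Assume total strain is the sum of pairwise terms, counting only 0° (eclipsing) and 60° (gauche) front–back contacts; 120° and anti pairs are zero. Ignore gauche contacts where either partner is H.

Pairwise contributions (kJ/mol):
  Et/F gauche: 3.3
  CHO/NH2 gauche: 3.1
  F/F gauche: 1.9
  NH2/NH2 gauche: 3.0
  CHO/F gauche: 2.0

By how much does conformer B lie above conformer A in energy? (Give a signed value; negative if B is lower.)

B (staggered): F(0°)/CHO(300°) gauche 2.0 → 2.0 kJ/mol.
A (staggered): F(0°)/CHO(60°) gauche 2.0; NH2(120°)/CHO(60°) gauche 3.1 → 5.1 kJ/mol.
E(B) − E(A) = 2.0 − 5.1 = -3.1 kJ/mol.

-3.1 kJ/mol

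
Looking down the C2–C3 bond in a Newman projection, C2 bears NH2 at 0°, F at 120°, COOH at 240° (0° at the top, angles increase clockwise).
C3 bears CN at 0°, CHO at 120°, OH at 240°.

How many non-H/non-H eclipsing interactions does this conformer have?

Non-H eclipsing pairs: NH2(0°)/CN(0°); F(120°)/CHO(120°); COOH(240°)/OH(240°) — 3 interactions.

3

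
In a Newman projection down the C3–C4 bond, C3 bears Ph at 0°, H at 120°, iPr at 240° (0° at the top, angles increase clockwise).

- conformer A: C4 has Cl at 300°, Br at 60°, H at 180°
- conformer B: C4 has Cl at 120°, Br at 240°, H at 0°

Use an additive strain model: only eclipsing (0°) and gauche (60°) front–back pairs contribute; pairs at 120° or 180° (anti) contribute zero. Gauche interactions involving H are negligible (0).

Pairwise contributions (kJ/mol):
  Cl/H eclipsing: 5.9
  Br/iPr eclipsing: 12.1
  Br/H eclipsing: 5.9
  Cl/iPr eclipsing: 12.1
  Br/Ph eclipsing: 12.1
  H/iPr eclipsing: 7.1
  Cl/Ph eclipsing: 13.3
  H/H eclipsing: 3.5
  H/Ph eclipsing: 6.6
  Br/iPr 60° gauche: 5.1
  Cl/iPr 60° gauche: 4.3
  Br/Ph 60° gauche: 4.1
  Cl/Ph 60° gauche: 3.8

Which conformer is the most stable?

A is staggered. Ph at 0° is gauche with Cl at 300° (3.8); Ph at 0° is gauche with Br at 60° (4.1); iPr at 240° is gauche with Cl at 300° (4.3). Total 12.2 kJ/mol.
B is eclipsed. Ph at 0° is eclipsed with H at 0° (6.6); H at 120° is eclipsed with Cl at 120° (5.9); iPr at 240° is eclipsed with Br at 240° (12.1). Total 24.6 kJ/mol.
A has the lowest total (12.2 kJ/mol).

A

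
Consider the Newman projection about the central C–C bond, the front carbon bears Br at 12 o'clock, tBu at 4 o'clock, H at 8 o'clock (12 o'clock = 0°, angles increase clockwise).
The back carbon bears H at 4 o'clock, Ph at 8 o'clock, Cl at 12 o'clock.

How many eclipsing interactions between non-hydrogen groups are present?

Non-H eclipsing pairs: Br(0°)/Cl(0°) — 1 interaction.

1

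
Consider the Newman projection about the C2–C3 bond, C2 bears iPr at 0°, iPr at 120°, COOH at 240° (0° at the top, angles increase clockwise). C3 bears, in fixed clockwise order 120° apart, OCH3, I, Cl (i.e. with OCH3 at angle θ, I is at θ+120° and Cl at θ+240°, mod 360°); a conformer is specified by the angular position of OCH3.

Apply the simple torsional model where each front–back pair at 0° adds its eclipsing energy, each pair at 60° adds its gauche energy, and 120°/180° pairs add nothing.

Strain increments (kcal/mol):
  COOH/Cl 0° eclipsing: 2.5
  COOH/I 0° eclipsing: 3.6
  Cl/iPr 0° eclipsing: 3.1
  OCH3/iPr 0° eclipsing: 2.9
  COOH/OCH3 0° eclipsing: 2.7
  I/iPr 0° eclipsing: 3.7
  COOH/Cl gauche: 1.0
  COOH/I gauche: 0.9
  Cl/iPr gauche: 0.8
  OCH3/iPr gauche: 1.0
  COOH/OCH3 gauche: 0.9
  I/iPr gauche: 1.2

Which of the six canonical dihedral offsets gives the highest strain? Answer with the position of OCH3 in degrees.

120°

OCH3 at 0° is eclipsed. iPr at 0° is eclipsed with OCH3 at 0° (2.9); iPr at 120° is eclipsed with I at 120° (3.7); COOH at 240° is eclipsed with Cl at 240° (2.5). Total 9.1 kcal/mol.
OCH3 at 60° is staggered. iPr at 0° is gauche with OCH3 at 60° (1.0); iPr at 0° is gauche with Cl at 300° (0.8); iPr at 120° is gauche with OCH3 at 60° (1.0); iPr at 120° is gauche with I at 180° (1.2); COOH at 240° is gauche with I at 180° (0.9); COOH at 240° is gauche with Cl at 300° (1.0). Total 5.9 kcal/mol.
OCH3 at 120° is eclipsed. iPr at 0° is eclipsed with Cl at 0° (3.1); iPr at 120° is eclipsed with OCH3 at 120° (2.9); COOH at 240° is eclipsed with I at 240° (3.6). Total 9.6 kcal/mol.
OCH3 at 180° is staggered. iPr at 0° is gauche with I at 300° (1.2); iPr at 0° is gauche with Cl at 60° (0.8); iPr at 120° is gauche with OCH3 at 180° (1.0); iPr at 120° is gauche with Cl at 60° (0.8); COOH at 240° is gauche with OCH3 at 180° (0.9); COOH at 240° is gauche with I at 300° (0.9). Total 5.6 kcal/mol.
OCH3 at 240° is eclipsed. iPr at 0° is eclipsed with I at 0° (3.7); iPr at 120° is eclipsed with Cl at 120° (3.1); COOH at 240° is eclipsed with OCH3 at 240° (2.7). Total 9.5 kcal/mol.
OCH3 at 300° is staggered. iPr at 0° is gauche with OCH3 at 300° (1.0); iPr at 0° is gauche with I at 60° (1.2); iPr at 120° is gauche with I at 60° (1.2); iPr at 120° is gauche with Cl at 180° (0.8); COOH at 240° is gauche with OCH3 at 300° (0.9); COOH at 240° is gauche with Cl at 180° (1.0). Total 6.1 kcal/mol.
The maximum (9.6 kcal/mol) occurs with OCH3 at 120°.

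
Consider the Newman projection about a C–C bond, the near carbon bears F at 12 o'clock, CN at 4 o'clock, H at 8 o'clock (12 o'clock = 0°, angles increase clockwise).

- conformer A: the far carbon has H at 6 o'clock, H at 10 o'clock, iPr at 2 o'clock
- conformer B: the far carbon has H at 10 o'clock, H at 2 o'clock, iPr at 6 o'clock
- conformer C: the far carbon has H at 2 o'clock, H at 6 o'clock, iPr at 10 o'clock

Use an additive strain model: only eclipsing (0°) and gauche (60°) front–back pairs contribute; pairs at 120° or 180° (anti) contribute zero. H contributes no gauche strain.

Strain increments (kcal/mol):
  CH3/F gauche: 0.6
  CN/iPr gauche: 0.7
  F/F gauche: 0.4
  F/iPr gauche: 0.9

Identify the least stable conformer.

A is staggered. F at 0° is gauche with iPr at 60° (0.9); CN at 120° is gauche with iPr at 60° (0.7). Total 1.6 kcal/mol.
B is staggered. CN at 120° is gauche with iPr at 180° (0.7). Total 0.7 kcal/mol.
C is staggered. F at 0° is gauche with iPr at 300° (0.9). Total 0.9 kcal/mol.
A has the highest total (1.6 kcal/mol).

A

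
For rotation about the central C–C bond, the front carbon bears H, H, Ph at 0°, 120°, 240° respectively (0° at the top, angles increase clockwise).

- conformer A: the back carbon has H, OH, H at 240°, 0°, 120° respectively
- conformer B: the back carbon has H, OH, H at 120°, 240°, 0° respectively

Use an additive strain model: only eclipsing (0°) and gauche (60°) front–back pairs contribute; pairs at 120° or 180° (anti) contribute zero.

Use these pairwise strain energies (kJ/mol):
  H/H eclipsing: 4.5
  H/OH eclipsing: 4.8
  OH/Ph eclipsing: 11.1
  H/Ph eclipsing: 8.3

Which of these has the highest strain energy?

A (eclipsed): H–OH eclipsed, H–H eclipsed, Ph–H eclipsed; 4.8 + 4.5 + 8.3 = 17.6 kJ/mol.
B (eclipsed): H–H eclipsed, H–H eclipsed, Ph–OH eclipsed; 4.5 + 4.5 + 11.1 = 20.1 kJ/mol.
B has the highest total (20.1 kJ/mol).

B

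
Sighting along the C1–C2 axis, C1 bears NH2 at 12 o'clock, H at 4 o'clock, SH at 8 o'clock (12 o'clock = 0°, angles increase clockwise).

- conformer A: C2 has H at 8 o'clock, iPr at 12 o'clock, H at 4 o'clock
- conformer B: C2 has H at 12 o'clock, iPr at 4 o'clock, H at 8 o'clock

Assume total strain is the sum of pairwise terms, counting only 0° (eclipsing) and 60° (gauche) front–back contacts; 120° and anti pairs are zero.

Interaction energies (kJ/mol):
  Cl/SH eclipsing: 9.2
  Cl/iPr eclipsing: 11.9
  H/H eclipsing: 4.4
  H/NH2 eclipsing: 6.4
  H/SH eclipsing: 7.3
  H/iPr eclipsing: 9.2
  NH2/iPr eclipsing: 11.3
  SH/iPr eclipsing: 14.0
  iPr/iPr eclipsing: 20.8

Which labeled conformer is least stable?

A

A (eclipsed): NH2–iPr eclipsed, H–H eclipsed, SH–H eclipsed; 11.3 + 4.4 + 7.3 = 23.0 kJ/mol.
B (eclipsed): NH2–H eclipsed, H–iPr eclipsed, SH–H eclipsed; 6.4 + 9.2 + 7.3 = 22.9 kJ/mol.
A has the highest total (23.0 kJ/mol).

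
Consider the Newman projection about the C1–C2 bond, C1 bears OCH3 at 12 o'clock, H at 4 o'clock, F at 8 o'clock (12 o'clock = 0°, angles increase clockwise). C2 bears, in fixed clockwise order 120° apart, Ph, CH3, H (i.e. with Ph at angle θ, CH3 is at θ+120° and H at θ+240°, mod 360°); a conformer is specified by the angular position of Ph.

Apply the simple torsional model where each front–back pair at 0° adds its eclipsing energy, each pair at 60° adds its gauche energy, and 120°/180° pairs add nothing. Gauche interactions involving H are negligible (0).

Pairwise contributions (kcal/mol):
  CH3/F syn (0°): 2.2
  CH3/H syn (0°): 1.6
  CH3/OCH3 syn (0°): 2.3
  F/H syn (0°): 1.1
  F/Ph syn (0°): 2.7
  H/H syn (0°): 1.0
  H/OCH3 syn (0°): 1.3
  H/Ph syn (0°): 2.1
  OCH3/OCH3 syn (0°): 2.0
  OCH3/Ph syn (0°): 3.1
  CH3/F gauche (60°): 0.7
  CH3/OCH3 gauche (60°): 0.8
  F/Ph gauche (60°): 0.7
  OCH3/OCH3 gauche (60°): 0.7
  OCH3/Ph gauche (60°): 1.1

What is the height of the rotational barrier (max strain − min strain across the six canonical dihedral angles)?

4.2 kcal/mol

Ph at 0° (eclipsed): OCH3(0°)/Ph(0°) eclipsed 3.1; H(120°)/CH3(120°) eclipsed 1.6; F(240°)/H(240°) eclipsed 1.1 → 5.8 kcal/mol.
Ph at 60° (staggered): OCH3(0°)/Ph(60°) gauche 1.1; F(240°)/CH3(180°) gauche 0.7 → 1.8 kcal/mol.
Ph at 120° (eclipsed): OCH3(0°)/H(0°) eclipsed 1.3; H(120°)/Ph(120°) eclipsed 2.1; F(240°)/CH3(240°) eclipsed 2.2 → 5.6 kcal/mol.
Ph at 180° (staggered): OCH3(0°)/CH3(300°) gauche 0.8; F(240°)/Ph(180°) gauche 0.7; F(240°)/CH3(300°) gauche 0.7 → 2.2 kcal/mol.
Ph at 240° (eclipsed): OCH3(0°)/CH3(0°) eclipsed 2.3; H(120°)/H(120°) eclipsed 1.0; F(240°)/Ph(240°) eclipsed 2.7 → 6.0 kcal/mol.
Ph at 300° (staggered): OCH3(0°)/Ph(300°) gauche 1.1; OCH3(0°)/CH3(60°) gauche 0.8; F(240°)/Ph(300°) gauche 0.7 → 2.6 kcal/mol.
Max at 240° (6.0 kcal/mol), min at 60° (1.8 kcal/mol); barrier = 4.2 kcal/mol.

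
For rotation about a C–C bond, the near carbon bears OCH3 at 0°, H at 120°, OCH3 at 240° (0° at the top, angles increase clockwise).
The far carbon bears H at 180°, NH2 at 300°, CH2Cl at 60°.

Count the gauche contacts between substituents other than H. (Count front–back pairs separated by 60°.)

3

Non-H gauche pairs: OCH3(0°)/NH2(300°); OCH3(0°)/CH2Cl(60°); OCH3(240°)/NH2(300°) — 3 interactions.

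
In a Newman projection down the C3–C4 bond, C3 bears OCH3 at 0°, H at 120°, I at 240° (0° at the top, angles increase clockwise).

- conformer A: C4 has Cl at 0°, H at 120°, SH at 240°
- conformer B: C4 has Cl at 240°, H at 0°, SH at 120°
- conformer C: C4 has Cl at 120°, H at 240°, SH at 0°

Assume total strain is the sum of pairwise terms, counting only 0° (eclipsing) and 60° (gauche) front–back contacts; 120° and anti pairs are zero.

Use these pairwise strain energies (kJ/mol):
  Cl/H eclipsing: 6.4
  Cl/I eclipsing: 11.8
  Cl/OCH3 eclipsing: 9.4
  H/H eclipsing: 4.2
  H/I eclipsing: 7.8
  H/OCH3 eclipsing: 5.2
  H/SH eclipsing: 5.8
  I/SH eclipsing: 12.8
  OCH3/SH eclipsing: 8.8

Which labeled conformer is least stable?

A (eclipsed): OCH3–Cl eclipsed, H–H eclipsed, I–SH eclipsed; 9.4 + 4.2 + 12.8 = 26.4 kJ/mol.
B (eclipsed): OCH3–H eclipsed, H–SH eclipsed, I–Cl eclipsed; 5.2 + 5.8 + 11.8 = 22.8 kJ/mol.
C (eclipsed): OCH3–SH eclipsed, H–Cl eclipsed, I–H eclipsed; 8.8 + 6.4 + 7.8 = 23.0 kJ/mol.
A has the highest total (26.4 kJ/mol).

A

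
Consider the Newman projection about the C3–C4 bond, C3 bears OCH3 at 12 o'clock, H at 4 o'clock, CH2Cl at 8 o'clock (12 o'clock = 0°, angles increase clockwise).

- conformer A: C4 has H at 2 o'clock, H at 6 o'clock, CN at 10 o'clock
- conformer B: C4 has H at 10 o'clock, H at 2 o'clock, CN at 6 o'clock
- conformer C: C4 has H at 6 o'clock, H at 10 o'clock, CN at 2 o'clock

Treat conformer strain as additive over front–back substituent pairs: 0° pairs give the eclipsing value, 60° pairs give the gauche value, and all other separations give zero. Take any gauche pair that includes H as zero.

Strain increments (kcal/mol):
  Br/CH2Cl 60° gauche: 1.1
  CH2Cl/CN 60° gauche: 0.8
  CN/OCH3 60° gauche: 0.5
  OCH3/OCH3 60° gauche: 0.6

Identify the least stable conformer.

A

A is staggered. OCH3 at 0° is gauche with CN at 300° (0.5); CH2Cl at 240° is gauche with CN at 300° (0.8). Total 1.3 kcal/mol.
B is staggered. CH2Cl at 240° is gauche with CN at 180° (0.8). Total 0.8 kcal/mol.
C is staggered. OCH3 at 0° is gauche with CN at 60° (0.5). Total 0.5 kcal/mol.
A has the highest total (1.3 kcal/mol).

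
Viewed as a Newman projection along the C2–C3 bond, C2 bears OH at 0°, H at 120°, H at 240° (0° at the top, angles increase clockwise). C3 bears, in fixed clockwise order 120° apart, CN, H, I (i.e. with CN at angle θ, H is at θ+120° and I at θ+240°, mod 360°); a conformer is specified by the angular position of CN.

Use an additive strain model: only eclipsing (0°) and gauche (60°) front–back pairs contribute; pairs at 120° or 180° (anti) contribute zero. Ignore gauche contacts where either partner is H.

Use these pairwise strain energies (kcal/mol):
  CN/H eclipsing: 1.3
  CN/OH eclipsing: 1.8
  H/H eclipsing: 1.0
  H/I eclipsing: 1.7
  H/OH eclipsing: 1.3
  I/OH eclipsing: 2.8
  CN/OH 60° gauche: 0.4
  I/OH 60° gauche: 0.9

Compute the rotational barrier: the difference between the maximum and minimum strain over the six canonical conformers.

4.7 kcal/mol

CN at 0° (eclipsed): OH–CN eclipsed, H–H eclipsed, H–I eclipsed; 1.8 + 1.0 + 1.7 = 4.5 kcal/mol.
CN at 60° (staggered): OH–CN gauche, OH–I gauche; 0.4 + 0.9 = 1.3 kcal/mol.
CN at 120° (eclipsed): OH–I eclipsed, H–CN eclipsed, H–H eclipsed; 2.8 + 1.3 + 1.0 = 5.1 kcal/mol.
CN at 180° (staggered): OH–I gauche; 0.9 = 0.9 kcal/mol.
CN at 240° (eclipsed): OH–H eclipsed, H–I eclipsed, H–CN eclipsed; 1.3 + 1.7 + 1.3 = 4.3 kcal/mol.
CN at 300° (staggered): OH–CN gauche; 0.4 = 0.4 kcal/mol.
Max at 120° (5.1 kcal/mol), min at 300° (0.4 kcal/mol); barrier = 4.7 kcal/mol.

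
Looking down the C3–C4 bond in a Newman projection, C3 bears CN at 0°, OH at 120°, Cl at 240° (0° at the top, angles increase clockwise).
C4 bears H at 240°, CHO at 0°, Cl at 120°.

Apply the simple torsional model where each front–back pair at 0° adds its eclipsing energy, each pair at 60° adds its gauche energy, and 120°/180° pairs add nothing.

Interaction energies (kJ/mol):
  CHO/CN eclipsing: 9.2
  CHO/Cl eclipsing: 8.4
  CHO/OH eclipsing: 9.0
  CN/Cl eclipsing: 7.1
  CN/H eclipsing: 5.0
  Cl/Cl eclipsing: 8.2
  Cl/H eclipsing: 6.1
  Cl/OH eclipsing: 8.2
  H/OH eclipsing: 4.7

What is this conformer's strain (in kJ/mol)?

This conformer (eclipsed): CN–CHO eclipsed, OH–Cl eclipsed, Cl–H eclipsed; 9.2 + 8.2 + 6.1 = 23.5 kJ/mol.

23.5 kJ/mol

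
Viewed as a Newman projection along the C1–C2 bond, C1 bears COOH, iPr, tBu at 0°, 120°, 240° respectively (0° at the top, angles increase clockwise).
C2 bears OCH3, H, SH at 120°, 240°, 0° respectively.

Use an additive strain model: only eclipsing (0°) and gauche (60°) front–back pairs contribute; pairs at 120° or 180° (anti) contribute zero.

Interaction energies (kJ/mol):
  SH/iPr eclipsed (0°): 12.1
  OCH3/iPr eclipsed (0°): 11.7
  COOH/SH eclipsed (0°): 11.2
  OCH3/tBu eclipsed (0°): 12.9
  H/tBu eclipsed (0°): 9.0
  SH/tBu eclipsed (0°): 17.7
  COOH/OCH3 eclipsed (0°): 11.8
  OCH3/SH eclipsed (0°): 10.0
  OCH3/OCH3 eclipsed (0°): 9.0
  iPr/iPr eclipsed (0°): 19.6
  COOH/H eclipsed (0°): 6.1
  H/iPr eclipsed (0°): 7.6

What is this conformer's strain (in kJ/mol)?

This conformer (eclipsed): COOH(0°)/SH(0°) eclipsed 11.2; iPr(120°)/OCH3(120°) eclipsed 11.7; tBu(240°)/H(240°) eclipsed 9.0 → 31.9 kJ/mol.

31.9 kJ/mol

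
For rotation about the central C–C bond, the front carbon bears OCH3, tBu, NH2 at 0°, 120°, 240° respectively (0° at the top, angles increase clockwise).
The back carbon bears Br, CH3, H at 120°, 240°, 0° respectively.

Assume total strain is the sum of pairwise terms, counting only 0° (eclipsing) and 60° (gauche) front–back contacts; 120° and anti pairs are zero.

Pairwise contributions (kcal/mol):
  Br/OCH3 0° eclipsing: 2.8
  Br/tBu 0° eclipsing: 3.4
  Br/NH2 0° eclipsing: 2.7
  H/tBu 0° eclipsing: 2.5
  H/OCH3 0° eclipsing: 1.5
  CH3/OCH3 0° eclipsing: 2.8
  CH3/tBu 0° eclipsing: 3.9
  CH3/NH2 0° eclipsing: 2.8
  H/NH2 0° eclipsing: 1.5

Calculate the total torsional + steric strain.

This conformer (eclipsed): OCH3–H eclipsed, tBu–Br eclipsed, NH2–CH3 eclipsed; 1.5 + 3.4 + 2.8 = 7.7 kcal/mol.

7.7 kcal/mol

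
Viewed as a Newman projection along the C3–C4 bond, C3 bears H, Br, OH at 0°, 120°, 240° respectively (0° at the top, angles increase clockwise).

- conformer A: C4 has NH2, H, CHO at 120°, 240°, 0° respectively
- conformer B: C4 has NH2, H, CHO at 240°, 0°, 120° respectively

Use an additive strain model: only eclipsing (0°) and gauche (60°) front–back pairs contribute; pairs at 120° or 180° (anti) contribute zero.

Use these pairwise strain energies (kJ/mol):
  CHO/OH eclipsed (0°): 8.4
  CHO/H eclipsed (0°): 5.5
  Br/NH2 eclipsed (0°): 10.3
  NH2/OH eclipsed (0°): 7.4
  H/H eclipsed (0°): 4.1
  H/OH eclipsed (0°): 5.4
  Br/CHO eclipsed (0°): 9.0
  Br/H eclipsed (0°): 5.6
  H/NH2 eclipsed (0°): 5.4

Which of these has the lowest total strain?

B

A is eclipsed. H at 0° is eclipsed with CHO at 0° (5.5); Br at 120° is eclipsed with NH2 at 120° (10.3); OH at 240° is eclipsed with H at 240° (5.4). Total 21.2 kJ/mol.
B is eclipsed. H at 0° is eclipsed with H at 0° (4.1); Br at 120° is eclipsed with CHO at 120° (9.0); OH at 240° is eclipsed with NH2 at 240° (7.4). Total 20.5 kJ/mol.
B has the lowest total (20.5 kJ/mol).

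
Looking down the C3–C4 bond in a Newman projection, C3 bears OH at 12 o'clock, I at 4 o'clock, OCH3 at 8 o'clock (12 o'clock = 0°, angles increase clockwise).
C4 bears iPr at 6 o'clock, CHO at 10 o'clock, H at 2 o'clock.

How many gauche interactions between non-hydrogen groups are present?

4

Non-H gauche pairs: OH(0°)/CHO(300°); I(120°)/iPr(180°); OCH3(240°)/iPr(180°); OCH3(240°)/CHO(300°) — 4 interactions.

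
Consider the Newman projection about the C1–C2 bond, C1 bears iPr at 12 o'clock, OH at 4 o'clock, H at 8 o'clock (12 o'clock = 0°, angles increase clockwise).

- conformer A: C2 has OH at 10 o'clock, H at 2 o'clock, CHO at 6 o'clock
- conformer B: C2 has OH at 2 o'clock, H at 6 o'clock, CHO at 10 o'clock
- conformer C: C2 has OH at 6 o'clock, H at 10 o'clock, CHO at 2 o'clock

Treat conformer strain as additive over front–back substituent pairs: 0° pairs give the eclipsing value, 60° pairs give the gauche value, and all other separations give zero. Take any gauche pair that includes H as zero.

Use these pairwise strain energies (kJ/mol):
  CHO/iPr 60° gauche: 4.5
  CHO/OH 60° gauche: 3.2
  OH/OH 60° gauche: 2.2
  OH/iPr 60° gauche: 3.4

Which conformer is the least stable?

A (staggered): iPr–OH gauche, OH–CHO gauche; 3.4 + 3.2 = 6.6 kJ/mol.
B (staggered): iPr–OH gauche, iPr–CHO gauche, OH–OH gauche; 3.4 + 4.5 + 2.2 = 10.1 kJ/mol.
C (staggered): iPr–CHO gauche, OH–OH gauche, OH–CHO gauche; 4.5 + 2.2 + 3.2 = 9.9 kJ/mol.
B has the highest total (10.1 kJ/mol).

B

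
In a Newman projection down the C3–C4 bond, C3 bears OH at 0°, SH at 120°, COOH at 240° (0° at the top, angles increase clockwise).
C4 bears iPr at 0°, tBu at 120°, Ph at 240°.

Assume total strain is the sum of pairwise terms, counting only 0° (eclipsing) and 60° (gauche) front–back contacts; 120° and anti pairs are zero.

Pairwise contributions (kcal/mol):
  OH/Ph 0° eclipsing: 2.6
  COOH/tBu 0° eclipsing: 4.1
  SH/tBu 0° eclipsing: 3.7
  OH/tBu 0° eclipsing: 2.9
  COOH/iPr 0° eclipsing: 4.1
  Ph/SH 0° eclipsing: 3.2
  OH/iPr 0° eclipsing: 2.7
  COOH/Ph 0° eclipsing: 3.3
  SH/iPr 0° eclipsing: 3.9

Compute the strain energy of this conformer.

9.7 kcal/mol

This conformer (eclipsed): OH–iPr eclipsed, SH–tBu eclipsed, COOH–Ph eclipsed; 2.7 + 3.7 + 3.3 = 9.7 kcal/mol.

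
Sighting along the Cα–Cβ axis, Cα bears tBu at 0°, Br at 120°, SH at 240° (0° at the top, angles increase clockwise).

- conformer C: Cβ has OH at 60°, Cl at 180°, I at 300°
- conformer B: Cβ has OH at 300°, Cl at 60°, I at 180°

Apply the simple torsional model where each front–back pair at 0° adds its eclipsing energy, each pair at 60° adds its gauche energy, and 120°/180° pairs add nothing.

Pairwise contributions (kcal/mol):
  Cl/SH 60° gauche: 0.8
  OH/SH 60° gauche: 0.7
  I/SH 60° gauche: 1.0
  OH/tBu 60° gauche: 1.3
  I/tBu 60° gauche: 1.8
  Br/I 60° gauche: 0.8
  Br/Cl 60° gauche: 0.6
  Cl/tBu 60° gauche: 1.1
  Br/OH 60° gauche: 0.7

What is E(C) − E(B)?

+0.7 kcal/mol

C (staggered): tBu–OH gauche, tBu–I gauche, Br–OH gauche, Br–Cl gauche, SH–Cl gauche, SH–I gauche; 1.3 + 1.8 + 0.7 + 0.6 + 0.8 + 1.0 = 6.2 kcal/mol.
B (staggered): tBu–OH gauche, tBu–Cl gauche, Br–Cl gauche, Br–I gauche, SH–OH gauche, SH–I gauche; 1.3 + 1.1 + 0.6 + 0.8 + 0.7 + 1.0 = 5.5 kcal/mol.
E(C) − E(B) = 6.2 − 5.5 = +0.7 kcal/mol.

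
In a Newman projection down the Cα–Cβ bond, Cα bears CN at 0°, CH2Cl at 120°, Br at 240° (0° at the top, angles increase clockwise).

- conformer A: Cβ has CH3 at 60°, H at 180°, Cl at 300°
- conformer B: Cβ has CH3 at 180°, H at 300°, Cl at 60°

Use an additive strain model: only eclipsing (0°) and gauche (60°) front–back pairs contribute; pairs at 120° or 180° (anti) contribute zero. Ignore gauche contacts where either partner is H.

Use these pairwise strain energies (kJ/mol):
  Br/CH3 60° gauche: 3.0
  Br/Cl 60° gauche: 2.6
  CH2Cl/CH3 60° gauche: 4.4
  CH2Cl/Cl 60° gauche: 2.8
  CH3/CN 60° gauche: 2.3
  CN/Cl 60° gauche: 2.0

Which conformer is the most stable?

A

A is staggered. CN at 0° is gauche with CH3 at 60° (2.3); CN at 0° is gauche with Cl at 300° (2.0); CH2Cl at 120° is gauche with CH3 at 60° (4.4); Br at 240° is gauche with Cl at 300° (2.6). Total 11.3 kJ/mol.
B is staggered. CN at 0° is gauche with Cl at 60° (2.0); CH2Cl at 120° is gauche with CH3 at 180° (4.4); CH2Cl at 120° is gauche with Cl at 60° (2.8); Br at 240° is gauche with CH3 at 180° (3.0). Total 12.2 kJ/mol.
A has the lowest total (11.3 kJ/mol).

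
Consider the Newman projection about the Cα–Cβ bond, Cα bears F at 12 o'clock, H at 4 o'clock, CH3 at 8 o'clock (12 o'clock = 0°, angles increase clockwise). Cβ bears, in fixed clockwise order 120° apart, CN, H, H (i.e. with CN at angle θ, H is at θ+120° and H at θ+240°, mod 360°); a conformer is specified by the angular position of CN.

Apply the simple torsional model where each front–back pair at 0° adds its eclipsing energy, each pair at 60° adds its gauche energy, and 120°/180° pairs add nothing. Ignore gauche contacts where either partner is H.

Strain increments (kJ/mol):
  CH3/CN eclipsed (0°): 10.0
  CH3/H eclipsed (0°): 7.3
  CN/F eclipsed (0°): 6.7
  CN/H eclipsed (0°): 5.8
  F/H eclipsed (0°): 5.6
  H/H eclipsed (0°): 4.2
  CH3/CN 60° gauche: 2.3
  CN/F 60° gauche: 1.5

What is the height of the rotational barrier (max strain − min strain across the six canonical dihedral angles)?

CN at 0° (eclipsed): F–CN eclipsed, H–H eclipsed, CH3–H eclipsed; 6.7 + 4.2 + 7.3 = 18.2 kJ/mol.
CN at 60° (staggered): F–CN gauche; 1.5 = 1.5 kJ/mol.
CN at 120° (eclipsed): F–H eclipsed, H–CN eclipsed, CH3–H eclipsed; 5.6 + 5.8 + 7.3 = 18.7 kJ/mol.
CN at 180° (staggered): CH3–CN gauche; 2.3 = 2.3 kJ/mol.
CN at 240° (eclipsed): F–H eclipsed, H–H eclipsed, CH3–CN eclipsed; 5.6 + 4.2 + 10.0 = 19.8 kJ/mol.
CN at 300° (staggered): F–CN gauche, CH3–CN gauche; 1.5 + 2.3 = 3.8 kJ/mol.
Max at 240° (19.8 kJ/mol), min at 60° (1.5 kJ/mol); barrier = 18.3 kJ/mol.

18.3 kJ/mol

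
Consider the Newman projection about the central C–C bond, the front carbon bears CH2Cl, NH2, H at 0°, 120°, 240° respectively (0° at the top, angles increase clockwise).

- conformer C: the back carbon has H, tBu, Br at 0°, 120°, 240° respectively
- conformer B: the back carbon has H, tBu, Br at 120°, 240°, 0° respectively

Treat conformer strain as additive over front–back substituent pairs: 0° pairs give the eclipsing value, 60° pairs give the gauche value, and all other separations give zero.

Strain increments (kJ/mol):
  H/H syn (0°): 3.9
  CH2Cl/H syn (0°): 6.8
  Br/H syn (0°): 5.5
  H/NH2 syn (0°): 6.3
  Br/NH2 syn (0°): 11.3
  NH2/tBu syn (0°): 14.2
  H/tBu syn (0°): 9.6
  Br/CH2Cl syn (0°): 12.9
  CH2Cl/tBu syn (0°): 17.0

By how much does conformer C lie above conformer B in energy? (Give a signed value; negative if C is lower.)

C is eclipsed. CH2Cl at 0° is eclipsed with H at 0° (6.8); NH2 at 120° is eclipsed with tBu at 120° (14.2); H at 240° is eclipsed with Br at 240° (5.5). Total 26.5 kJ/mol.
B is eclipsed. CH2Cl at 0° is eclipsed with Br at 0° (12.9); NH2 at 120° is eclipsed with H at 120° (6.3); H at 240° is eclipsed with tBu at 240° (9.6). Total 28.8 kJ/mol.
E(C) − E(B) = 26.5 − 28.8 = -2.3 kJ/mol.

-2.3 kJ/mol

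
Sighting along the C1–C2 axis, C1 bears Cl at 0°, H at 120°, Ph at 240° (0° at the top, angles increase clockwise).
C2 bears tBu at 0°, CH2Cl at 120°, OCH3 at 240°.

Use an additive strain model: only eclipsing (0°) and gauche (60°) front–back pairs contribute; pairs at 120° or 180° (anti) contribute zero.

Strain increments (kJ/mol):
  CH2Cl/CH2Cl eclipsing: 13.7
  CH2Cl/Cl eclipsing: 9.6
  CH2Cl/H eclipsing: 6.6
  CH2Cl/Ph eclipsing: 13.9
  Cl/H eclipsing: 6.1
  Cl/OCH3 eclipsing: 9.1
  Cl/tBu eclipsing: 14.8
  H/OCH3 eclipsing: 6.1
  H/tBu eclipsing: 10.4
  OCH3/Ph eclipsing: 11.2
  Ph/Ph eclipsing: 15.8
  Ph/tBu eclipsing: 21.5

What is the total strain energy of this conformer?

32.6 kJ/mol

This conformer is eclipsed. Cl at 0° is eclipsed with tBu at 0° (14.8); H at 120° is eclipsed with CH2Cl at 120° (6.6); Ph at 240° is eclipsed with OCH3 at 240° (11.2). Total 32.6 kJ/mol.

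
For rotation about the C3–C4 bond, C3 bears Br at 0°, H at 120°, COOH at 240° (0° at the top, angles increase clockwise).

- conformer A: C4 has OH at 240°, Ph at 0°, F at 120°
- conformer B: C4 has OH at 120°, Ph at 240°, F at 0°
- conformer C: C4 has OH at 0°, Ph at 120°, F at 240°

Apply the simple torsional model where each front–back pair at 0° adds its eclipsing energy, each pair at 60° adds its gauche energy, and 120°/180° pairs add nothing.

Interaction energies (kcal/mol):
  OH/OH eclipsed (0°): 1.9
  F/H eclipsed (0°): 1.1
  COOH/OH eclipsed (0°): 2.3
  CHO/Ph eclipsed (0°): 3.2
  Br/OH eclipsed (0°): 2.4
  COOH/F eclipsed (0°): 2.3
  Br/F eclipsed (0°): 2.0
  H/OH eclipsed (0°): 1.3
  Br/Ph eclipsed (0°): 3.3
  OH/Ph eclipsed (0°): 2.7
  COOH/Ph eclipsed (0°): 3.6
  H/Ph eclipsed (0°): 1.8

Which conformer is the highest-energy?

A (eclipsed): Br(0°)/Ph(0°) eclipsed 3.3; H(120°)/F(120°) eclipsed 1.1; COOH(240°)/OH(240°) eclipsed 2.3 → 6.7 kcal/mol.
B (eclipsed): Br(0°)/F(0°) eclipsed 2.0; H(120°)/OH(120°) eclipsed 1.3; COOH(240°)/Ph(240°) eclipsed 3.6 → 6.9 kcal/mol.
C (eclipsed): Br(0°)/OH(0°) eclipsed 2.4; H(120°)/Ph(120°) eclipsed 1.8; COOH(240°)/F(240°) eclipsed 2.3 → 6.5 kcal/mol.
B has the highest total (6.9 kcal/mol).

B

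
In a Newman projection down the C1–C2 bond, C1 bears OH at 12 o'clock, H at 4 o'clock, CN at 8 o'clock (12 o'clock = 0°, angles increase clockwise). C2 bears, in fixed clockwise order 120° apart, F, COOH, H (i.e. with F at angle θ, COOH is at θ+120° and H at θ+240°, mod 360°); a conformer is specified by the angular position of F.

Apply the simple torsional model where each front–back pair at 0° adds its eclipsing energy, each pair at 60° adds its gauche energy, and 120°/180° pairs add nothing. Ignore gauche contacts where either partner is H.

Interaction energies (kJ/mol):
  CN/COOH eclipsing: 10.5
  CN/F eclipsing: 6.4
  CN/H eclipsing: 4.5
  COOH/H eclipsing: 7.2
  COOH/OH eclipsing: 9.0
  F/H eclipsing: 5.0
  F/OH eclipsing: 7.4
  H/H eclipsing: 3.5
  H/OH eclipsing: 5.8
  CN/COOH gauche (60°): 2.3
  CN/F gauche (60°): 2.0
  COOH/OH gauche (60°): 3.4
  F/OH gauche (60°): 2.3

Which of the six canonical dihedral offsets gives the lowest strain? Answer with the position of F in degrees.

60°

F at 0° (eclipsed): OH(0°)/F(0°) eclipsed 7.4; H(120°)/COOH(120°) eclipsed 7.2; CN(240°)/H(240°) eclipsed 4.5 → 19.1 kJ/mol.
F at 60° (staggered): OH(0°)/F(60°) gauche 2.3; CN(240°)/COOH(180°) gauche 2.3 → 4.6 kJ/mol.
F at 120° (eclipsed): OH(0°)/H(0°) eclipsed 5.8; H(120°)/F(120°) eclipsed 5.0; CN(240°)/COOH(240°) eclipsed 10.5 → 21.3 kJ/mol.
F at 180° (staggered): OH(0°)/COOH(300°) gauche 3.4; CN(240°)/F(180°) gauche 2.0; CN(240°)/COOH(300°) gauche 2.3 → 7.7 kJ/mol.
F at 240° (eclipsed): OH(0°)/COOH(0°) eclipsed 9.0; H(120°)/H(120°) eclipsed 3.5; CN(240°)/F(240°) eclipsed 6.4 → 18.9 kJ/mol.
F at 300° (staggered): OH(0°)/F(300°) gauche 2.3; OH(0°)/COOH(60°) gauche 3.4; CN(240°)/F(300°) gauche 2.0 → 7.7 kJ/mol.
The minimum (4.6 kJ/mol) occurs with F at 60°.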